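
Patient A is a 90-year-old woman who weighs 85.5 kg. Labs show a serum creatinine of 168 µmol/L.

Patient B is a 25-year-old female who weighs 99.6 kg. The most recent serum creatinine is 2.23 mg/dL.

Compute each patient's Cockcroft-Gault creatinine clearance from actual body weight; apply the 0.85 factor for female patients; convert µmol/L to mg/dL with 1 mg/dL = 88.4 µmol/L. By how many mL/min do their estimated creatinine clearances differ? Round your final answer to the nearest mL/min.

Patient A: SCr = 168 / 88.4 = 1.9 mg/dL
Patient A: CrCl = (140 − 90) × 85.5 / (72 × 1.9) × 0.85 = 4275.0 / 136.80 × 0.85 ≈ 26.6 mL/min
Patient B: CrCl = (140 − 25) × 99.6 / (72 × 2.23) × 0.85 = 11454.0 / 160.56 × 0.85 ≈ 60.6 mL/min
|26.6 − 60.6| = 34.0 mL/min

34 mL/min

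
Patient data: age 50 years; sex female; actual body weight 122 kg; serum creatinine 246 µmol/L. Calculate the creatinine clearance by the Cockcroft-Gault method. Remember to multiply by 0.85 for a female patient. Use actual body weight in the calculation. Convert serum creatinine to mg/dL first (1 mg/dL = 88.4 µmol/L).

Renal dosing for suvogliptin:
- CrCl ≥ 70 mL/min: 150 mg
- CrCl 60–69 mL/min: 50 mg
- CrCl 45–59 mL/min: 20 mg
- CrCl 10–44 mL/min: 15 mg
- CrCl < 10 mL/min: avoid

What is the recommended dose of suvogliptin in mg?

SCr = 246 / 88.4 = 2.783 mg/dL
CrCl = (140 − 50) × 122 / (72 × 2.783) × 0.85 = 10980.0 / 200.38 × 0.85 ≈ 46.6 mL/min
CrCl ≈ 47 mL/min → bracket 45–59 mL/min.
Dose for this bracket: 20 mg.

20 mg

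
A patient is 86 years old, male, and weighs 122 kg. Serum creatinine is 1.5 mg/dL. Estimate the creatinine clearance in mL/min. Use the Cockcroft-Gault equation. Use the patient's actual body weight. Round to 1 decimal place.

61.0 mL/min

CrCl = (140 − 86) × 122 / (72 × 1.5) = 6588.0 / 108.00 ≈ 61.0 mL/min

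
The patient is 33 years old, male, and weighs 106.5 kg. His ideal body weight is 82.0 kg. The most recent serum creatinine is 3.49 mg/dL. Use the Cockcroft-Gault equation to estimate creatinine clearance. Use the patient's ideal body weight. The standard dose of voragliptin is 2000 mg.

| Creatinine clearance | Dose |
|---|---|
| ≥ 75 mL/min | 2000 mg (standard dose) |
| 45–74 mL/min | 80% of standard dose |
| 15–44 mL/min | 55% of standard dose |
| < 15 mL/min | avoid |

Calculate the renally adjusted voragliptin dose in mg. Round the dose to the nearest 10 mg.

CrCl = (140 − 33) × 82 / (72 × 3.49) = 8774.0 / 251.28 ≈ 34.9 mL/min
CrCl ≈ 35 mL/min → bracket 15–44 mL/min.
55% of 2000 mg = 1100 mg

1100 mg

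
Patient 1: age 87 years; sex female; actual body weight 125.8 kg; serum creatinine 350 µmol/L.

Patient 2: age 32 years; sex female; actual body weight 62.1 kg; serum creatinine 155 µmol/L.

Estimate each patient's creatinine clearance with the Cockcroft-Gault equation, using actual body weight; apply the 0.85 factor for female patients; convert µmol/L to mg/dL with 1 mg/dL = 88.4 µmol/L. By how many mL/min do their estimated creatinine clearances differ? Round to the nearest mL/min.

Patient 1: SCr = 350 / 88.4 = 3.959 mg/dL
Patient 1: CrCl = (140 − 87) × 125.8 / (72 × 3.959) × 0.85 = 6667.4 / 285.05 × 0.85 ≈ 19.9 mL/min
Patient 2: SCr = 155 / 88.4 = 1.753 mg/dL
Patient 2: CrCl = (140 − 32) × 62.1 / (72 × 1.753) × 0.85 = 6706.8 / 126.22 × 0.85 ≈ 45.2 mL/min
|19.9 − 45.2| = 25.3 mL/min

25 mL/min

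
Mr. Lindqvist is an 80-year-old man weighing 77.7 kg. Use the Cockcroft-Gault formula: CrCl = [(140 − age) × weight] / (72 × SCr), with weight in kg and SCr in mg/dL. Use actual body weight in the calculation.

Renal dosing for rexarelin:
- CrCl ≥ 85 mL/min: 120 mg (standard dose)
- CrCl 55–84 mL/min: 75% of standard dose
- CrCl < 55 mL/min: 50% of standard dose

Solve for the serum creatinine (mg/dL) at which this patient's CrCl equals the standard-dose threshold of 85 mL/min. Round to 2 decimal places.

0.76 mg/dL

Standard dose requires CrCl ≥ 85 mL/min.
Set (140 − 80) × 77.7 / (72 × SCr) = 85
SCr = (140 − 80) × 77.7 / (72 × 85) = 0.762 mg/dL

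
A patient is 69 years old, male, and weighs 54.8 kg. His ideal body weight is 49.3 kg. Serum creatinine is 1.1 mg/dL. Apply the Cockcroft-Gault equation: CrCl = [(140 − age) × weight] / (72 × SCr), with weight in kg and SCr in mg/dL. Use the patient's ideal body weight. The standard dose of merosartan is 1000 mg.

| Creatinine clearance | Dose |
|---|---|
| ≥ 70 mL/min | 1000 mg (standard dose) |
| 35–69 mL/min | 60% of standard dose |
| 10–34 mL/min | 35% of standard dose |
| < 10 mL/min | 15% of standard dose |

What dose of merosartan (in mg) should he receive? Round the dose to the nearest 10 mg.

CrCl = (140 − 69) × 49.3 / (72 × 1.1) = 3500.3 / 79.20 ≈ 44.2 mL/min
CrCl ≈ 44 mL/min → bracket 35–69 mL/min.
60% of 1000 mg = 600 mg

600 mg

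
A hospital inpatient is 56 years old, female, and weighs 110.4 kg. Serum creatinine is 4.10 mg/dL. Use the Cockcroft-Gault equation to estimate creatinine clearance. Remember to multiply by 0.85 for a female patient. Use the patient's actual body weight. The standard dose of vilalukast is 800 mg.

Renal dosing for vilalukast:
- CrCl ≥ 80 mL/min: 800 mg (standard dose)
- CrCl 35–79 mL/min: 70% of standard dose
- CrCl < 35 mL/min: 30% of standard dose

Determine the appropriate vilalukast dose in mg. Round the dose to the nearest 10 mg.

240 mg

CrCl = (140 − 56) × 110.4 / (72 × 4.1) × 0.85 = 9273.6 / 295.20 × 0.85 ≈ 26.7 mL/min
CrCl ≈ 27 mL/min → bracket < 35 mL/min.
30% of 800 mg = 240 mg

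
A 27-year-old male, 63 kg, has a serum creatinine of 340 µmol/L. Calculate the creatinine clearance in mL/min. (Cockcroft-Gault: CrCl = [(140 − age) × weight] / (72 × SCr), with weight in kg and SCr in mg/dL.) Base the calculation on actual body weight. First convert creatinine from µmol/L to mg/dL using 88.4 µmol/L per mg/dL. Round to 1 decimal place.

25.7 mL/min

SCr = 340 / 88.4 = 3.846 mg/dL
CrCl = (140 − 27) × 63 / (72 × 3.846) = 7119.0 / 276.91 ≈ 25.7 mL/min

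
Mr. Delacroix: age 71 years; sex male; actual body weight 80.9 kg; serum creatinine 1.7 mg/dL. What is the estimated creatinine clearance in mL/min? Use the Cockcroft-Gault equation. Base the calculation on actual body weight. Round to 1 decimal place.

CrCl = (140 − 71) × 80.9 / (72 × 1.7) = 5582.1 / 122.40 ≈ 45.6 mL/min

45.6 mL/min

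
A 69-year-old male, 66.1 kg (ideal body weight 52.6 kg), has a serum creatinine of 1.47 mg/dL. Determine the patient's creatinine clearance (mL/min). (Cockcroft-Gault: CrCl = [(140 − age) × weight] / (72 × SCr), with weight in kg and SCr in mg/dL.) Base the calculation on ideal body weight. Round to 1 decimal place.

CrCl = (140 − 69) × 52.6 / (72 × 1.47) = 3734.6 / 105.84 ≈ 35.3 mL/min

35.3 mL/min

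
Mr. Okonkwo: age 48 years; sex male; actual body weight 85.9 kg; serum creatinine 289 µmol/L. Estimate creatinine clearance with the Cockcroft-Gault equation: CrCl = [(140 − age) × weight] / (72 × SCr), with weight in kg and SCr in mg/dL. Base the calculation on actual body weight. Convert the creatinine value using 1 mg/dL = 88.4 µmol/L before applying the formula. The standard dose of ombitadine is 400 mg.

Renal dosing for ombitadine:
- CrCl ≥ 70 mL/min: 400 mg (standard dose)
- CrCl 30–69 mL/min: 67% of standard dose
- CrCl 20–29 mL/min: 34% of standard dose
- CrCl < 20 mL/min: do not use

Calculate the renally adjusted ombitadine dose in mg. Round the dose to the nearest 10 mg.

SCr = 289 / 88.4 = 3.269 mg/dL
CrCl = (140 − 48) × 85.9 / (72 × 3.269) = 7902.8 / 235.37 ≈ 33.6 mL/min
CrCl ≈ 34 mL/min → bracket 30–69 mL/min.
67% of 400 mg = 268 mg → 270 mg

270 mg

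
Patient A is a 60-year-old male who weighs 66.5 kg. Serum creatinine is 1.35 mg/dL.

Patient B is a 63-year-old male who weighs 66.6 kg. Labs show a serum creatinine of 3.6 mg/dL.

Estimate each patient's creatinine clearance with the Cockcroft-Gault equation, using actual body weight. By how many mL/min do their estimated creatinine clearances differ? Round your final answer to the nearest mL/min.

Patient A: CrCl = (140 − 60) × 66.5 / (72 × 1.35) = 5320.0 / 97.20 ≈ 54.7 mL/min
Patient B: CrCl = (140 − 63) × 66.6 / (72 × 3.6) = 5128.2 / 259.20 ≈ 19.8 mL/min
|54.7 − 19.8| = 34.9 mL/min

35 mL/min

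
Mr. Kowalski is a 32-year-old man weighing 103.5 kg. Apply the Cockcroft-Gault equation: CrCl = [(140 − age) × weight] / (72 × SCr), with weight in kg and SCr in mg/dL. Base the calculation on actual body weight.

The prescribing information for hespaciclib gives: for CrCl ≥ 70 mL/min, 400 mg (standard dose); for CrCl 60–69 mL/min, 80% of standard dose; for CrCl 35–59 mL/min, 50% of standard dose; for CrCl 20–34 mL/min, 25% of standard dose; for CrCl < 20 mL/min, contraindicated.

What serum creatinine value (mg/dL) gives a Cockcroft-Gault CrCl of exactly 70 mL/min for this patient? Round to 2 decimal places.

2.22 mg/dL

Standard dose requires CrCl ≥ 70 mL/min.
Set (140 − 32) × 103.5 / (72 × SCr) = 70
SCr = (140 − 32) × 103.5 / (72 × 70) = 2.218 mg/dL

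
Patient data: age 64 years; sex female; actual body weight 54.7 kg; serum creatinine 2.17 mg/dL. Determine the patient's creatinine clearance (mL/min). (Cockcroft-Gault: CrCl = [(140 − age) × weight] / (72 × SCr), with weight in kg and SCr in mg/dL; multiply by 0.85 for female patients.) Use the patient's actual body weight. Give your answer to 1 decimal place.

22.6 mL/min

CrCl = (140 − 64) × 54.7 / (72 × 2.17) × 0.85 = 4157.2 / 156.24 × 0.85 ≈ 22.6 mL/min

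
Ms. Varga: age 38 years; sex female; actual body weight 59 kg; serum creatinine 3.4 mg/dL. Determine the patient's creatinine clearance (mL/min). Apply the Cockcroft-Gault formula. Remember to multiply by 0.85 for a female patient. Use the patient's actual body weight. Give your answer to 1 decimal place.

CrCl = (140 − 38) × 59 / (72 × 3.4) × 0.85 = 6018.0 / 244.80 × 0.85 ≈ 20.9 mL/min

20.9 mL/min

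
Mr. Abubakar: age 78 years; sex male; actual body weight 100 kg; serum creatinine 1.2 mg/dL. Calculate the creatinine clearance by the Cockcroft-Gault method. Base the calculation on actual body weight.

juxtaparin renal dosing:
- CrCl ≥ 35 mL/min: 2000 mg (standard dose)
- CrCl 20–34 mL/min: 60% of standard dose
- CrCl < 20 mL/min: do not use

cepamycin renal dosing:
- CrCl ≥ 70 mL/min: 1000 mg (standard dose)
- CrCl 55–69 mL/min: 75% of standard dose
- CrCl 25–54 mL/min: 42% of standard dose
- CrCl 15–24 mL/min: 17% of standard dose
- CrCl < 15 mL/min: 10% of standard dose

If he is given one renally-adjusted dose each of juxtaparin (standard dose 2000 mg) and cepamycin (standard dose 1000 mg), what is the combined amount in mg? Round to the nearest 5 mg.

CrCl = (140 − 78) × 100 / (72 × 1.2) = 6200.0 / 86.40 ≈ 71.8 mL/min
CrCl ≈ 72 mL/min.
juxtaparin: ≥ 35 mL/min → 100% of 2000 mg = 2000 mg.
cepamycin: ≥ 70 mL/min → 100% of 1000 mg = 1000 mg.
Total = 2000 + 1000 = 3000 mg.

3000 mg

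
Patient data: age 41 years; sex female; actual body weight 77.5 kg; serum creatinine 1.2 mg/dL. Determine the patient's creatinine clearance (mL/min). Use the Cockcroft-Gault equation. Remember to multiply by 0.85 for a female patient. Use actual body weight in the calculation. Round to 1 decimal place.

75.5 mL/min

CrCl = (140 − 41) × 77.5 / (72 × 1.2) × 0.85 = 7672.5 / 86.40 × 0.85 ≈ 75.5 mL/min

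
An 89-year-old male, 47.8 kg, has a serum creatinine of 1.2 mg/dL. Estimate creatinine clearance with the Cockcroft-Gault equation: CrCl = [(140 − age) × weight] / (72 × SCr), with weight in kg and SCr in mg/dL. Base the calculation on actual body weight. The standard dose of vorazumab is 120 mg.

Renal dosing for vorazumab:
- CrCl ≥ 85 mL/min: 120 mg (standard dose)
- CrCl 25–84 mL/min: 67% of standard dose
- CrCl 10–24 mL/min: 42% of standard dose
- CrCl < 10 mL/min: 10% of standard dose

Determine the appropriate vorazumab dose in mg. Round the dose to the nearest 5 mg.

80 mg

CrCl = (140 − 89) × 47.8 / (72 × 1.2) = 2437.8 / 86.40 ≈ 28.2 mL/min
CrCl ≈ 28 mL/min → bracket 25–84 mL/min.
67% of 120 mg = 80.4 mg → 80 mg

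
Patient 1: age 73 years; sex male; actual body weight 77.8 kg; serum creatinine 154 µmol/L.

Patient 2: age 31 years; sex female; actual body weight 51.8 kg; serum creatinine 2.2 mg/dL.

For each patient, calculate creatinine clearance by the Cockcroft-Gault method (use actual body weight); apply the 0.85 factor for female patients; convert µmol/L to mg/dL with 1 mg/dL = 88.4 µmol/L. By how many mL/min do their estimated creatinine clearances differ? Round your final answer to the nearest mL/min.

11 mL/min

Patient 1: SCr = 154 / 88.4 = 1.742 mg/dL
Patient 1: CrCl = (140 − 73) × 77.8 / (72 × 1.742) = 5212.6 / 125.42 ≈ 41.6 mL/min
Patient 2: CrCl = (140 − 31) × 51.8 / (72 × 2.2) × 0.85 = 5646.2 / 158.40 × 0.85 ≈ 30.3 mL/min
|41.6 − 30.3| = 11.3 mL/min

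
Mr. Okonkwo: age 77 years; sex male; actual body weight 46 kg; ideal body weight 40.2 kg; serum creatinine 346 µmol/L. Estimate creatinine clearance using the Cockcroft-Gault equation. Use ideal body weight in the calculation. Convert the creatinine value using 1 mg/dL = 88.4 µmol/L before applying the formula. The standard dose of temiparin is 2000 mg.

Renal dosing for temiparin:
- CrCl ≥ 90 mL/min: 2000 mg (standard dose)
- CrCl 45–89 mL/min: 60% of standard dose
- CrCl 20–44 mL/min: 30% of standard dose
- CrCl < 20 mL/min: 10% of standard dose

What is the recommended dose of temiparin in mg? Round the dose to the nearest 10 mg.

SCr = 346 / 88.4 = 3.914 mg/dL
CrCl = (140 − 77) × 40.2 / (72 × 3.914) = 2532.6 / 281.81 ≈ 9.0 mL/min
CrCl ≈ 9 mL/min → bracket < 20 mL/min.
10% of 2000 mg = 200 mg

200 mg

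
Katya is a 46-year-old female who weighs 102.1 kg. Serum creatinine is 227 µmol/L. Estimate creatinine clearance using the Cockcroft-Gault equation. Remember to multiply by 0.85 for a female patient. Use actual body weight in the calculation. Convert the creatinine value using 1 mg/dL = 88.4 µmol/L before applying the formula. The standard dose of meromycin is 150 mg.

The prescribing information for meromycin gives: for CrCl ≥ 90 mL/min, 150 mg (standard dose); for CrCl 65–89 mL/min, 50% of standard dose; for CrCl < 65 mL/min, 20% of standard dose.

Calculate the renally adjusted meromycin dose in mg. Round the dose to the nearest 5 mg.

30 mg

SCr = 227 / 88.4 = 2.568 mg/dL
CrCl = (140 − 46) × 102.1 / (72 × 2.568) × 0.85 = 9597.4 / 184.90 × 0.85 ≈ 44.1 mL/min
CrCl ≈ 44 mL/min → bracket < 65 mL/min.
20% of 150 mg = 30 mg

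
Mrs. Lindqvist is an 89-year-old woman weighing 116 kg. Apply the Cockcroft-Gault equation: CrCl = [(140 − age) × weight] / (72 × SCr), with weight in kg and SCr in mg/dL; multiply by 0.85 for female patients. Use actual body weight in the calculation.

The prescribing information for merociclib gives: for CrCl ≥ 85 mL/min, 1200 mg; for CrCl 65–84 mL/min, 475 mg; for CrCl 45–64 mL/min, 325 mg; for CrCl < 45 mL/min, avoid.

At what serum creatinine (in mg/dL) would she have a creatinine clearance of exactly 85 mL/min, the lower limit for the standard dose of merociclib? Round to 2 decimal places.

Standard dose requires CrCl ≥ 85 mL/min.
Set (140 − 89) × 116 × 0.85 / (72 × SCr) = 85
SCr = (140 − 89) × 116 × 0.85 / (72 × 85) = 0.822 mg/dL

0.82 mg/dL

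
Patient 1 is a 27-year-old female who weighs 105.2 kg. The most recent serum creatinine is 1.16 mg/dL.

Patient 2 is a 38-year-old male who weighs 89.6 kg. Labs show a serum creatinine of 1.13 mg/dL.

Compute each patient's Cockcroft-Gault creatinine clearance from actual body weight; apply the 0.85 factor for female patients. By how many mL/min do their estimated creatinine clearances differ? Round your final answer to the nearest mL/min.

Patient 1: CrCl = (140 − 27) × 105.2 / (72 × 1.16) × 0.85 = 11887.6 / 83.52 × 0.85 ≈ 121.0 mL/min
Patient 2: CrCl = (140 − 38) × 89.6 / (72 × 1.13) = 9139.2 / 81.36 ≈ 112.3 mL/min
|121.0 − 112.3| = 8.7 mL/min

9 mL/min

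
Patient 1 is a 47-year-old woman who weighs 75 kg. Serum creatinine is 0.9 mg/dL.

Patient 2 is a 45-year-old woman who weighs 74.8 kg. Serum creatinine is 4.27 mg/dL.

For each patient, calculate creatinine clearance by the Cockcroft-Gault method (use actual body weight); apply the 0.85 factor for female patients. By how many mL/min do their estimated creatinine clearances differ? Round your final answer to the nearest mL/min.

Patient 1: CrCl = (140 − 47) × 75 / (72 × 0.9) × 0.85 = 6975.0 / 64.80 × 0.85 ≈ 91.5 mL/min
Patient 2: CrCl = (140 − 45) × 74.8 / (72 × 4.27) × 0.85 = 7106.0 / 307.44 × 0.85 ≈ 19.6 mL/min
|91.5 − 19.6| = 71.9 mL/min

72 mL/min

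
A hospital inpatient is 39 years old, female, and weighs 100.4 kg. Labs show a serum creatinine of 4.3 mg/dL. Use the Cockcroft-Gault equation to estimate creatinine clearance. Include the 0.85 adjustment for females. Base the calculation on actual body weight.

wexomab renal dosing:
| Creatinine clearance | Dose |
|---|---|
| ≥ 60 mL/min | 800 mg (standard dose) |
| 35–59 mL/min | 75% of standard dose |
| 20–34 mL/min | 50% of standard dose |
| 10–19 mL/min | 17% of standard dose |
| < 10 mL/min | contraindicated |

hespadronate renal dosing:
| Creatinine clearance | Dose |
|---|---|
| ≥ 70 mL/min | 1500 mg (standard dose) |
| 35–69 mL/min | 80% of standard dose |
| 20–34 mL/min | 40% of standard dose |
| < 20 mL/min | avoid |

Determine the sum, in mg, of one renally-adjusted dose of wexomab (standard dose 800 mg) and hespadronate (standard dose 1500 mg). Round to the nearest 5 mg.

1000 mg

CrCl = (140 − 39) × 100.4 / (72 × 4.3) × 0.85 = 10140.4 / 309.60 × 0.85 ≈ 27.8 mL/min
CrCl ≈ 28 mL/min.
wexomab: 20–34 mL/min → 50% of 800 mg = 400 mg.
hespadronate: 20–34 mL/min → 40% of 1500 mg = 600 mg.
Total = 400 + 600 = 1000 mg.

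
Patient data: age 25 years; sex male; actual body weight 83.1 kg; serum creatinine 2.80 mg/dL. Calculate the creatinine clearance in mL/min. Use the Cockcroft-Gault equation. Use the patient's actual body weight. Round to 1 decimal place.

CrCl = (140 − 25) × 83.1 / (72 × 2.8) = 9556.5 / 201.60 ≈ 47.4 mL/min

47.4 mL/min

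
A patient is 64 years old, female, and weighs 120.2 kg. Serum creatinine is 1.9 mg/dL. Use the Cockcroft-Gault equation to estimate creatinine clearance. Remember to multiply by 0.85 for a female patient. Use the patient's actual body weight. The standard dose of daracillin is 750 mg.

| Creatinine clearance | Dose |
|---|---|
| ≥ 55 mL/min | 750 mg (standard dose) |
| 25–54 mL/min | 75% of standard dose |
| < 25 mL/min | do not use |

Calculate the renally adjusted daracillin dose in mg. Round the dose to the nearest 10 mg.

750 mg

CrCl = (140 − 64) × 120.2 / (72 × 1.9) × 0.85 = 9135.2 / 136.80 × 0.85 ≈ 56.8 mL/min
CrCl ≈ 57 mL/min → bracket ≥ 55 mL/min.
100% of 750 mg = 750 mg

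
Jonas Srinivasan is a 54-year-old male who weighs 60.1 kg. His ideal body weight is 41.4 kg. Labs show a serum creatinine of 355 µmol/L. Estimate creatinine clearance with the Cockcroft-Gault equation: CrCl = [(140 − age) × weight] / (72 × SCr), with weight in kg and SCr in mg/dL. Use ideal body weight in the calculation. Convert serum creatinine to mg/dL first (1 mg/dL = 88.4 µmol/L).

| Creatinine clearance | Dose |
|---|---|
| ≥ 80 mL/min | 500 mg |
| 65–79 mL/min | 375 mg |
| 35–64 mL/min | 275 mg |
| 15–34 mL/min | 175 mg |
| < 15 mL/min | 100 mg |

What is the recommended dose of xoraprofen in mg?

100 mg

SCr = 355 / 88.4 = 4.016 mg/dL
CrCl = (140 − 54) × 41.4 / (72 × 4.016) = 3560.4 / 289.15 ≈ 12.3 mL/min
CrCl ≈ 12 mL/min → bracket < 15 mL/min.
Dose for this bracket: 100 mg.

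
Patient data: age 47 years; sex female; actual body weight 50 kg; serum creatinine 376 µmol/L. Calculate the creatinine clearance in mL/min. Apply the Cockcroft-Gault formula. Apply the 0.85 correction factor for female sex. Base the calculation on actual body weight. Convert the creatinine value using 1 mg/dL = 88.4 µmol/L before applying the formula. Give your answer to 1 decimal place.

12.9 mL/min

SCr = 376 / 88.4 = 4.253 mg/dL
CrCl = (140 − 47) × 50 / (72 × 4.253) × 0.85 = 4650.0 / 306.22 × 0.85 ≈ 12.9 mL/min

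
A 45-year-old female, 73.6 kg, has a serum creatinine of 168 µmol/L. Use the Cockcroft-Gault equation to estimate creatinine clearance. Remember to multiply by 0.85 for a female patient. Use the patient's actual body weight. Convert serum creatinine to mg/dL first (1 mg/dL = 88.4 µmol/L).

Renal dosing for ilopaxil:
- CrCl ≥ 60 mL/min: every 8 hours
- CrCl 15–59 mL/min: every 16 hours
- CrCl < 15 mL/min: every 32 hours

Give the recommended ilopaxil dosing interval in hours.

every 16 hours

SCr = 168 / 88.4 = 1.9 mg/dL
CrCl = (140 − 45) × 73.6 / (72 × 1.9) × 0.85 = 6992.0 / 136.80 × 0.85 ≈ 43.4 mL/min
CrCl ≈ 43 mL/min → bracket 15–59 mL/min → every 16 hours.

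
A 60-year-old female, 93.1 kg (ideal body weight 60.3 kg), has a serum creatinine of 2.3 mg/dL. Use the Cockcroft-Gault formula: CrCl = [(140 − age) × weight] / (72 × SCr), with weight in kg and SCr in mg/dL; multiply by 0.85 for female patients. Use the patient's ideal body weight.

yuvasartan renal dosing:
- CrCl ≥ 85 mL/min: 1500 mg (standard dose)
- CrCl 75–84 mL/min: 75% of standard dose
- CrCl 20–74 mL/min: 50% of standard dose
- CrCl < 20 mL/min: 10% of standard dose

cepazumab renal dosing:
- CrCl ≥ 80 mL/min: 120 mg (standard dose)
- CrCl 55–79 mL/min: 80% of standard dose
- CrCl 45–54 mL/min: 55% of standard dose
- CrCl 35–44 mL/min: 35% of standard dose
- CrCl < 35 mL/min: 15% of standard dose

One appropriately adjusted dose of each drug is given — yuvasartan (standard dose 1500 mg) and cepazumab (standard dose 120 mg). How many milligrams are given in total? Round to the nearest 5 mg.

770 mg

CrCl = (140 − 60) × 60.3 / (72 × 2.3) × 0.85 = 4824.0 / 165.60 × 0.85 ≈ 24.8 mL/min
CrCl ≈ 25 mL/min.
yuvasartan: 20–74 mL/min → 50% of 1500 mg = 750 mg.
cepazumab: < 35 mL/min → 15% of 120 mg = 18 mg.
Total = 750 + 18 = 768 mg.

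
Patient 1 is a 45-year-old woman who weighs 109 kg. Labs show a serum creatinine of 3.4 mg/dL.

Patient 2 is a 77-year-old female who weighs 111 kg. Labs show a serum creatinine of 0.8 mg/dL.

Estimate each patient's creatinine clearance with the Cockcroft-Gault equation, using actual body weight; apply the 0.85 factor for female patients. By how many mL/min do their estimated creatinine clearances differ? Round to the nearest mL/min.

67 mL/min

Patient 1: CrCl = (140 − 45) × 109 / (72 × 3.4) × 0.85 = 10355.0 / 244.80 × 0.85 ≈ 36.0 mL/min
Patient 2: CrCl = (140 − 77) × 111 / (72 × 0.8) × 0.85 = 6993.0 / 57.60 × 0.85 ≈ 103.2 mL/min
|36.0 − 103.2| = 67.2 mL/min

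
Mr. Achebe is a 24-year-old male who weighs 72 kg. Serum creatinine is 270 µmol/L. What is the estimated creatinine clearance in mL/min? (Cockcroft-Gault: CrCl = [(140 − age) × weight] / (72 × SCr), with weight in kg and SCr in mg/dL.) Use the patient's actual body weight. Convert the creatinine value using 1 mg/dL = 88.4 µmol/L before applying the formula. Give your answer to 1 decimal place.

SCr = 270 / 88.4 = 3.054 mg/dL
CrCl = (140 − 24) × 72 / (72 × 3.054) = 8352.0 / 219.89 ≈ 38.0 mL/min

38.0 mL/min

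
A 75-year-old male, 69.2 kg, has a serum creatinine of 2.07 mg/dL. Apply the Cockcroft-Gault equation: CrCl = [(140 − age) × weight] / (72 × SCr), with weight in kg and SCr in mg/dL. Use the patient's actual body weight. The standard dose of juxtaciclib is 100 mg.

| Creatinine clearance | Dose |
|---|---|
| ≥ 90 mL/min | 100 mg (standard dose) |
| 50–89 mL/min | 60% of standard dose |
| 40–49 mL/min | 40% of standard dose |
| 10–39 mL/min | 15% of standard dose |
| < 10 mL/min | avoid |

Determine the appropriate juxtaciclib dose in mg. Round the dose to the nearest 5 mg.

CrCl = (140 − 75) × 69.2 / (72 × 2.07) = 4498.0 / 149.04 ≈ 30.2 mL/min
CrCl ≈ 30 mL/min → bracket 10–39 mL/min.
15% of 100 mg = 15 mg

15 mg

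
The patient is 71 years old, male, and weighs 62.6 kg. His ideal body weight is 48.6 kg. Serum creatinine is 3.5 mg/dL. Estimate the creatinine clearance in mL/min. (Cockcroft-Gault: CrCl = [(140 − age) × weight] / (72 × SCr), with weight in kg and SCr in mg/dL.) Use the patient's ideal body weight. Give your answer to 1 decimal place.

13.3 mL/min

CrCl = (140 − 71) × 48.6 / (72 × 3.5) = 3353.4 / 252.00 ≈ 13.3 mL/min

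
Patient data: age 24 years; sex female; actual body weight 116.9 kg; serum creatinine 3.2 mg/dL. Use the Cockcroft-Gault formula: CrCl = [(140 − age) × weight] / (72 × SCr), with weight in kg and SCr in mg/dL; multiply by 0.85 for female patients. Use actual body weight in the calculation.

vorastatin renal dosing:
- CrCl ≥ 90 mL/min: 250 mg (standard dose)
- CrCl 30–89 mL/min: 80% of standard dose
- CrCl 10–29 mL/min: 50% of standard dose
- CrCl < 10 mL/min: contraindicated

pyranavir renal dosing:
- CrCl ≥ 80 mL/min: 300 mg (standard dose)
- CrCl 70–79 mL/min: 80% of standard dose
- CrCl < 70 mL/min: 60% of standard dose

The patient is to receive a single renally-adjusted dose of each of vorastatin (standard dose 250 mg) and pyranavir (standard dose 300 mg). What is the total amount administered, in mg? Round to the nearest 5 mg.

CrCl = (140 − 24) × 116.9 / (72 × 3.2) × 0.85 = 13560.4 / 230.40 × 0.85 ≈ 50.0 mL/min
CrCl ≈ 50 mL/min.
vorastatin: 30–89 mL/min → 80% of 250 mg = 200 mg.
pyranavir: < 70 mL/min → 60% of 300 mg = 180 mg.
Total = 200 + 180 = 380 mg.

380 mg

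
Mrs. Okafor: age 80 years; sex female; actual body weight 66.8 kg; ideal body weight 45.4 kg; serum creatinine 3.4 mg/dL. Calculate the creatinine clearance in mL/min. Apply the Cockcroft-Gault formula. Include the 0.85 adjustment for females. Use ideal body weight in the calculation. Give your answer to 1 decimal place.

9.5 mL/min

CrCl = (140 − 80) × 45.4 / (72 × 3.4) × 0.85 = 2724.0 / 244.80 × 0.85 ≈ 9.5 mL/min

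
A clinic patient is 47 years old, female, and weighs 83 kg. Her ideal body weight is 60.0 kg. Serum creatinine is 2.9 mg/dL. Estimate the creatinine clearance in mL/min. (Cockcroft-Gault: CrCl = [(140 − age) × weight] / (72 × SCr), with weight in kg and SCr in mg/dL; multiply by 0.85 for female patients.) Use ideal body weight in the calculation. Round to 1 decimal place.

CrCl = (140 − 47) × 60 / (72 × 2.9) × 0.85 = 5580.0 / 208.80 × 0.85 ≈ 22.7 mL/min

22.7 mL/min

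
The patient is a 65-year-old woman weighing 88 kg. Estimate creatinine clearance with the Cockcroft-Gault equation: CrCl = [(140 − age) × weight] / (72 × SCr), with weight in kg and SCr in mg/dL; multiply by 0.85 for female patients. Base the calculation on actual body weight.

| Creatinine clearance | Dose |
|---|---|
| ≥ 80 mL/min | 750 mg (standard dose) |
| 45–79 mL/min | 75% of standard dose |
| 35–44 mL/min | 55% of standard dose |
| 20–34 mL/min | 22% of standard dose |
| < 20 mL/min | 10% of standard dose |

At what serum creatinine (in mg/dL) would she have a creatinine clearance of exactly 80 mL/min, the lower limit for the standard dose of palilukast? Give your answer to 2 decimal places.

0.97 mg/dL

Standard dose requires CrCl ≥ 80 mL/min.
Set (140 − 65) × 88 × 0.85 / (72 × SCr) = 80
SCr = (140 − 65) × 88 × 0.85 / (72 × 80) = 0.974 mg/dL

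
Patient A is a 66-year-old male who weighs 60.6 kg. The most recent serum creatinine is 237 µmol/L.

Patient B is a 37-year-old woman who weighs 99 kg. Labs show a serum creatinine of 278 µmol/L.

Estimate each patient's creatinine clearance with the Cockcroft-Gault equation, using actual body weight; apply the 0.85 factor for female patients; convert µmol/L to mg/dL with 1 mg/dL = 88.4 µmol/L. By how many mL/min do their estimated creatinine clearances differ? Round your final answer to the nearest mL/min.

Patient A: SCr = 237 / 88.4 = 2.681 mg/dL
Patient A: CrCl = (140 − 66) × 60.6 / (72 × 2.681) = 4484.4 / 193.03 ≈ 23.2 mL/min
Patient B: SCr = 278 / 88.4 = 3.145 mg/dL
Patient B: CrCl = (140 − 37) × 99 / (72 × 3.145) × 0.85 = 10197.0 / 226.44 × 0.85 ≈ 38.3 mL/min
|23.2 − 38.3| = 15.1 mL/min

15 mL/min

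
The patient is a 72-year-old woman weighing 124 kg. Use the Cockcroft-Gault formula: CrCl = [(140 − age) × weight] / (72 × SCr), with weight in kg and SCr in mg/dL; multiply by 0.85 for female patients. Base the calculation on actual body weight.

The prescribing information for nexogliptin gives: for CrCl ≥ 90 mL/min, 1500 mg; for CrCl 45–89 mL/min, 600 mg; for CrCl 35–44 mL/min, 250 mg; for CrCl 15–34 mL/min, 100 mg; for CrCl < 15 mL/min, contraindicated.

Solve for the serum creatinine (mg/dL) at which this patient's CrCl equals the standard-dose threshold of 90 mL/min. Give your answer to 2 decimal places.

1.11 mg/dL

Standard dose requires CrCl ≥ 90 mL/min.
Set (140 − 72) × 124 × 0.85 / (72 × SCr) = 90
SCr = (140 − 72) × 124 × 0.85 / (72 × 90) = 1.106 mg/dL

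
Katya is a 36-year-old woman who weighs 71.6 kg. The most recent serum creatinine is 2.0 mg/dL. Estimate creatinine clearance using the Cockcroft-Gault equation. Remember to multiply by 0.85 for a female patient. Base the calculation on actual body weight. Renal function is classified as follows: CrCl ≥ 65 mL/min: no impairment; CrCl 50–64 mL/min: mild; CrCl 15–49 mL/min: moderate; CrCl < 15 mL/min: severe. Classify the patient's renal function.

CrCl = (140 − 36) × 71.6 / (72 × 2) × 0.85 = 7446.4 / 144.00 × 0.85 ≈ 44.0 mL/min
44 mL/min falls in the 'moderate' range.

moderate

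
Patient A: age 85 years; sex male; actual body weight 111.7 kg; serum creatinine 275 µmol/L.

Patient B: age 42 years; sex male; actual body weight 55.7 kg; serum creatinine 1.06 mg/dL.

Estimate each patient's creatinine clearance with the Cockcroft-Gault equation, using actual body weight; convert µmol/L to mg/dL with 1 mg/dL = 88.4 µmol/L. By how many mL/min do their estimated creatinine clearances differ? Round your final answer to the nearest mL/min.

Patient A: SCr = 275 / 88.4 = 3.111 mg/dL
Patient A: CrCl = (140 − 85) × 111.7 / (72 × 3.111) = 6143.5 / 223.99 ≈ 27.4 mL/min
Patient B: CrCl = (140 − 42) × 55.7 / (72 × 1.06) = 5458.6 / 76.32 ≈ 71.5 mL/min
|27.4 − 71.5| = 44.1 mL/min

44 mL/min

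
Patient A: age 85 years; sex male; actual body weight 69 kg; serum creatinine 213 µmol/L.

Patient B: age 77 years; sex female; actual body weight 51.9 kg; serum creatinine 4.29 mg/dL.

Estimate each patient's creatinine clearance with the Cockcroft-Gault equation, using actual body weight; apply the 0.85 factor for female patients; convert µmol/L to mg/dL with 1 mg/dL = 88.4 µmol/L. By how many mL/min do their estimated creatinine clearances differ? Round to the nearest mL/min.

Patient A: SCr = 213 / 88.4 = 2.41 mg/dL
Patient A: CrCl = (140 − 85) × 69 / (72 × 2.41) = 3795.0 / 173.52 ≈ 21.9 mL/min
Patient B: CrCl = (140 − 77) × 51.9 / (72 × 4.29) × 0.85 = 3269.7 / 308.88 × 0.85 ≈ 9.0 mL/min
|21.9 − 9.0| = 12.9 mL/min

13 mL/min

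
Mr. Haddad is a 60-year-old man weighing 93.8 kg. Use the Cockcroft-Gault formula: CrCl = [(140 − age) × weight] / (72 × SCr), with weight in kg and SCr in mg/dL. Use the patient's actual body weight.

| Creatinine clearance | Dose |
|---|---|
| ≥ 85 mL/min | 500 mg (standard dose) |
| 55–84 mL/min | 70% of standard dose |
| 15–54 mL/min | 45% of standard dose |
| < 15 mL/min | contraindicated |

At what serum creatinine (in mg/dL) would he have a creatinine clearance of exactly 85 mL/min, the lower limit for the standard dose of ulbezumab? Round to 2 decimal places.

Standard dose requires CrCl ≥ 85 mL/min.
Set (140 − 60) × 93.8 / (72 × SCr) = 85
SCr = (140 − 60) × 93.8 / (72 × 85) = 1.226 mg/dL

1.23 mg/dL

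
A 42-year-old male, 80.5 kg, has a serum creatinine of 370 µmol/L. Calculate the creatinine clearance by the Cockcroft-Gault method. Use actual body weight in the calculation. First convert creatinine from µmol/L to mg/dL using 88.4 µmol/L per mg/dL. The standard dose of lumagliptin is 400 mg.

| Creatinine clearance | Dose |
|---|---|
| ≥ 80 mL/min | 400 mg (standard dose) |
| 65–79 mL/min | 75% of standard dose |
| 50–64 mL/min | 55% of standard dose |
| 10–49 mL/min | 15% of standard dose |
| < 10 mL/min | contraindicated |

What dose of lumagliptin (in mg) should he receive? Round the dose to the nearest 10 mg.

SCr = 370 / 88.4 = 4.186 mg/dL
CrCl = (140 − 42) × 80.5 / (72 × 4.186) = 7889.0 / 301.39 ≈ 26.2 mL/min
CrCl ≈ 26 mL/min → bracket 10–49 mL/min.
15% of 400 mg = 60 mg

60 mg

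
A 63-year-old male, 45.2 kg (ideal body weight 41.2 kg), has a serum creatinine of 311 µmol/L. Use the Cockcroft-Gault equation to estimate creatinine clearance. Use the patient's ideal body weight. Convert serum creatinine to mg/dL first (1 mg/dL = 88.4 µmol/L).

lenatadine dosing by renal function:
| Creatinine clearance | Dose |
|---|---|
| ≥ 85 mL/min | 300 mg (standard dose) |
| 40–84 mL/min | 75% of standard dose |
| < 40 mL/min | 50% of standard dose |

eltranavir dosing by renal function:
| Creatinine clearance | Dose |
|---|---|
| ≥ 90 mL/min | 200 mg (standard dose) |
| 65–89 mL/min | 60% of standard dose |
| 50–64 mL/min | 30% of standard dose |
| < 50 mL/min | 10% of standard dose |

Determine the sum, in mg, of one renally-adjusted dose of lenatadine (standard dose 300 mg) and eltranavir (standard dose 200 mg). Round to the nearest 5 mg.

SCr = 311 / 88.4 = 3.518 mg/dL
CrCl = (140 − 63) × 41.2 / (72 × 3.518) = 3172.4 / 253.30 ≈ 12.5 mL/min
CrCl ≈ 13 mL/min.
lenatadine: < 40 mL/min → 50% of 300 mg = 150 mg.
eltranavir: < 50 mL/min → 10% of 200 mg = 20 mg.
Total = 150 + 20 = 170 mg.

170 mg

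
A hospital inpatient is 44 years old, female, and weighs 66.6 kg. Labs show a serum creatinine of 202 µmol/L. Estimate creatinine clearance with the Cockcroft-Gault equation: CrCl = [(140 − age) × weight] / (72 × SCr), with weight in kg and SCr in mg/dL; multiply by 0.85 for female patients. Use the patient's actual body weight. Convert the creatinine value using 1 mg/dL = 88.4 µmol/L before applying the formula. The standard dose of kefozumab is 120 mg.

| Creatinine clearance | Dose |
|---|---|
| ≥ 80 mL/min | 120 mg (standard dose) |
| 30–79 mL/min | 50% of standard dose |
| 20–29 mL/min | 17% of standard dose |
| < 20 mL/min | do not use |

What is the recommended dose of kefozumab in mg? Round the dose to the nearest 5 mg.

60 mg

SCr = 202 / 88.4 = 2.285 mg/dL
CrCl = (140 − 44) × 66.6 / (72 × 2.285) × 0.85 = 6393.6 / 164.52 × 0.85 ≈ 33.0 mL/min
CrCl ≈ 33 mL/min → bracket 30–79 mL/min.
50% of 120 mg = 60 mg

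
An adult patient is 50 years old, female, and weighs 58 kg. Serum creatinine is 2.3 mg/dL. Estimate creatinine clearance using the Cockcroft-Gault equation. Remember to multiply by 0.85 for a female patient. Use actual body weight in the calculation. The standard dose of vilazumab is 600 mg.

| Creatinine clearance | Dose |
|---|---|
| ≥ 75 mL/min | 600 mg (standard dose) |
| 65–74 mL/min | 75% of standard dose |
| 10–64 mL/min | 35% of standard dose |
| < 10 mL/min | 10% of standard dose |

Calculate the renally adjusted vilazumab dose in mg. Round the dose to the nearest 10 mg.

CrCl = (140 − 50) × 58 / (72 × 2.3) × 0.85 = 5220.0 / 165.60 × 0.85 ≈ 26.8 mL/min
CrCl ≈ 27 mL/min → bracket 10–64 mL/min.
35% of 600 mg = 210 mg

210 mg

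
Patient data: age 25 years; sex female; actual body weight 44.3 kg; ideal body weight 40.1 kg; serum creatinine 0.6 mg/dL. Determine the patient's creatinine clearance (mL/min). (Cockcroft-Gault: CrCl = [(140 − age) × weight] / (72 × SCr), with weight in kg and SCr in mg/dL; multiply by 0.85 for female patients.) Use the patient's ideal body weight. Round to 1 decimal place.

CrCl = (140 − 25) × 40.1 / (72 × 0.6) × 0.85 = 4611.5 / 43.20 × 0.85 ≈ 90.7 mL/min

90.7 mL/min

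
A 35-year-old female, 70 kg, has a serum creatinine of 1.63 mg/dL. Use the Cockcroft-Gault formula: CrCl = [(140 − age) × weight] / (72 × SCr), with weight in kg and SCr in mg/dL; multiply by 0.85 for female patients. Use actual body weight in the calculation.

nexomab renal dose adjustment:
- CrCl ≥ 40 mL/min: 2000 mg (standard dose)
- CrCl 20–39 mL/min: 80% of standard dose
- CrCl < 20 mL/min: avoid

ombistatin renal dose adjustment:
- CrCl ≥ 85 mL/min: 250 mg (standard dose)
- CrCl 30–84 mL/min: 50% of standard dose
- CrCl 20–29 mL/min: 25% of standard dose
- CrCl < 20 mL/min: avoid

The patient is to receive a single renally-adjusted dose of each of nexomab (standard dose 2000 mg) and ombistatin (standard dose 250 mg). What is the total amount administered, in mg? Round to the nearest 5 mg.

2125 mg

CrCl = (140 − 35) × 70 / (72 × 1.63) × 0.85 = 7350.0 / 117.36 × 0.85 ≈ 53.2 mL/min
CrCl ≈ 53 mL/min.
nexomab: ≥ 40 mL/min → 100% of 2000 mg = 2000 mg.
ombistatin: 30–84 mL/min → 50% of 250 mg = 125 mg.
Total = 2000 + 125 = 2125 mg.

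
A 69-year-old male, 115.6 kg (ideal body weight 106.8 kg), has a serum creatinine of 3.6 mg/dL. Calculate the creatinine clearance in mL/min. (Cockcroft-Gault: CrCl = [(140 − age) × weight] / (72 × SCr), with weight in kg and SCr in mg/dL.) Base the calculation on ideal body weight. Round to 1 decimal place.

29.3 mL/min

CrCl = (140 − 69) × 106.8 / (72 × 3.6) = 7582.8 / 259.20 ≈ 29.3 mL/min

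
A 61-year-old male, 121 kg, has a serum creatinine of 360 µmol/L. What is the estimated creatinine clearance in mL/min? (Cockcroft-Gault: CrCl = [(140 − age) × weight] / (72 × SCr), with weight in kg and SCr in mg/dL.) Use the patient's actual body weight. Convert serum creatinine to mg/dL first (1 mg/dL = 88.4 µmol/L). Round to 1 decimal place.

32.6 mL/min

SCr = 360 / 88.4 = 4.072 mg/dL
CrCl = (140 − 61) × 121 / (72 × 4.072) = 9559.0 / 293.18 ≈ 32.6 mL/min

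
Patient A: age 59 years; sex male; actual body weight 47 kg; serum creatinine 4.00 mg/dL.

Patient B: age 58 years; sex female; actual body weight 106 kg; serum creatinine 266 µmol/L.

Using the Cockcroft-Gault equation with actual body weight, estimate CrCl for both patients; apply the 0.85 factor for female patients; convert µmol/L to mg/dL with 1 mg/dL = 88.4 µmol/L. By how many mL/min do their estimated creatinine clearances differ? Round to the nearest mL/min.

Patient A: CrCl = (140 − 59) × 47 / (72 × 4) = 3807.0 / 288.00 ≈ 13.2 mL/min
Patient B: SCr = 266 / 88.4 = 3.009 mg/dL
Patient B: CrCl = (140 − 58) × 106 / (72 × 3.009) × 0.85 = 8692.0 / 216.65 × 0.85 ≈ 34.1 mL/min
|13.2 − 34.1| = 20.9 mL/min

21 mL/min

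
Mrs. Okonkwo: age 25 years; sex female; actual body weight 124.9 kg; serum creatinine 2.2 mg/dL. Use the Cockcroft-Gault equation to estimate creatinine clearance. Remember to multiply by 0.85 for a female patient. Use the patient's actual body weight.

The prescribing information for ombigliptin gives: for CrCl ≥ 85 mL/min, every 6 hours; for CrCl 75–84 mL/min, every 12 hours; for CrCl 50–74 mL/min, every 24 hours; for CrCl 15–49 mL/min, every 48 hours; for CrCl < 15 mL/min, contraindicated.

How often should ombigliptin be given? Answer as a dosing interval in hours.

CrCl = (140 − 25) × 124.9 / (72 × 2.2) × 0.85 = 14363.5 / 158.40 × 0.85 ≈ 77.1 mL/min
CrCl ≈ 77 mL/min → bracket 75–84 mL/min → every 12 hours.

every 12 hours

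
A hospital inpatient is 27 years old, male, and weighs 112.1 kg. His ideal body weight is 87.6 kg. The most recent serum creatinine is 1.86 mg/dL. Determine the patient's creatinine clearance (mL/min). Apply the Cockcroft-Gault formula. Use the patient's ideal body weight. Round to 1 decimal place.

73.9 mL/min

CrCl = (140 − 27) × 87.6 / (72 × 1.86) = 9898.8 / 133.92 ≈ 73.9 mL/min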